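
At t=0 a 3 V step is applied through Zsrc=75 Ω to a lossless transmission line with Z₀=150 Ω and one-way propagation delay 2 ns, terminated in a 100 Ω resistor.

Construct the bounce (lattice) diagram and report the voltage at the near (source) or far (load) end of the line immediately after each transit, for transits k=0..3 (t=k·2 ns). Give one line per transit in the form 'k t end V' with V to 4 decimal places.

0 0 source 2.0000
1 2 load 1.6000
2 4 source 1.7333
3 6 load 1.7067

Γ_L=-0.200000, Γ_S=-0.333333; launch V₁=3·150/225=2.000000
k=0 src: V=2.0000
k=1 load: inc=2.000000, refl=2.000000·-0.200000=-0.4000; V=0.000000+2.000000+-0.400000=1.6000
k=2 src: inc=-0.400000, refl=-0.400000·-0.333333=0.1333; V=2.000000+-0.400000+0.133333=1.7333
k=3 load: inc=0.133333, refl=0.133333·-0.200000=-0.0267; V=1.600000+0.133333+-0.026667=1.7067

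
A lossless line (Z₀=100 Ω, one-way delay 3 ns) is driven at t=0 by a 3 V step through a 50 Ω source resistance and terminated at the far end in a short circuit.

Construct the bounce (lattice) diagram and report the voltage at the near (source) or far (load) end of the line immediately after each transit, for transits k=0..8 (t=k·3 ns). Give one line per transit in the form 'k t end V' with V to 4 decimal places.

Γ_L=-1.000000, Γ_S=-0.333333; launch V₁=3·100/150=2.000000
k=0 src: V=2.0000
k=1 load: inc=2.000000, refl=2.000000·-1.000000=-2.0000; V=0.000000+2.000000+-2.000000=0.0000
k=2 src: inc=-2.000000, refl=-2.000000·-0.333333=0.6667; V=2.000000+-2.000000+0.666667=0.6667
k=3 load: inc=0.666667, refl=0.666667·-1.000000=-0.6667; V=0.000000+0.666667+-0.666667=0.0000
k=4 src: inc=-0.666667, refl=-0.666667·-0.333333=0.2222; V=0.666667+-0.666667+0.222222=0.2222
k=5 load: inc=0.222222, refl=0.222222·-1.000000=-0.2222; V=0.000000+0.222222+-0.222222=0.0000
k=6 src: inc=-0.222222, refl=-0.222222·-0.333333=0.0741; V=0.222222+-0.222222+0.074074=0.0741
k=7 load: inc=0.074074, refl=0.074074·-1.000000=-0.0741; V=0.000000+0.074074+-0.074074=0.0000
k=8 src: inc=-0.074074, refl=-0.074074·-0.333333=0.0247; V=0.074074+-0.074074+0.024691=0.0247

0 0 source 2.0000
1 3 load 0.0000
2 6 source 0.6667
3 9 load 0.0000
4 12 source 0.2222
5 15 load 0.0000
6 18 source 0.0741
7 21 load 0.0000
8 24 source 0.0247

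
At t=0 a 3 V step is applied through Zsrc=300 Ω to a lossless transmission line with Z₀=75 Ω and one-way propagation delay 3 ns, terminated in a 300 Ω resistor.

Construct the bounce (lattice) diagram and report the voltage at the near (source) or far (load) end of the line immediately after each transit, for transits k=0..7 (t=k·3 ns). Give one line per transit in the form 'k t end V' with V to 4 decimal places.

Γ_L=0.600000, Γ_S=0.600000; launch V₁=3·75/375=0.600000
k=0 src: V=0.6000
k=1 load: inc=0.600000, refl=0.600000·0.600000=0.3600; V=0.000000+0.600000+0.360000=0.9600
k=2 src: inc=0.360000, refl=0.360000·0.600000=0.2160; V=0.600000+0.360000+0.216000=1.1760
k=3 load: inc=0.216000, refl=0.216000·0.600000=0.1296; V=0.960000+0.216000+0.129600=1.3056
k=4 src: inc=0.129600, refl=0.129600·0.600000=0.0778; V=1.176000+0.129600+0.077760=1.3834
k=5 load: inc=0.077760, refl=0.077760·0.600000=0.0467; V=1.305600+0.077760+0.046656=1.4300
k=6 src: inc=0.046656, refl=0.046656·0.600000=0.0280; V=1.383360+0.046656+0.027994=1.4580
k=7 load: inc=0.027994, refl=0.027994·0.600000=0.0168; V=1.430016+0.027994+0.016796=1.4748

0 0 source 0.6000
1 3 load 0.9600
2 6 source 1.1760
3 9 load 1.3056
4 12 source 1.3834
5 15 load 1.4300
6 18 source 1.4580
7 21 load 1.4748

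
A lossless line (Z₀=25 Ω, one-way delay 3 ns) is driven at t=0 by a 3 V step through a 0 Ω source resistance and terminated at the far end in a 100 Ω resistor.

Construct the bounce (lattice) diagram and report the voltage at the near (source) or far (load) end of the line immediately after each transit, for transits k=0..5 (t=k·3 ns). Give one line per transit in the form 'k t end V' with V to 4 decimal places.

0 0 source 3.0000
1 3 load 4.8000
2 6 source 3.0000
3 9 load 1.9200
4 12 source 3.0000
5 15 load 3.6480

Γ_L=0.600000, Γ_S=-1.000000; launch V₁=3·25/25=3.000000
k=0 src: V=3.0000
k=1 load: inc=3.000000, refl=3.000000·0.600000=1.8000; V=0.000000+3.000000+1.800000=4.8000
k=2 src: inc=1.800000, refl=1.800000·-1.000000=-1.8000; V=3.000000+1.800000+-1.800000=3.0000
k=3 load: inc=-1.800000, refl=-1.800000·0.600000=-1.0800; V=4.800000+-1.800000+-1.080000=1.9200
k=4 src: inc=-1.080000, refl=-1.080000·-1.000000=1.0800; V=3.000000+-1.080000+1.080000=3.0000
k=5 load: inc=1.080000, refl=1.080000·0.600000=0.6480; V=1.920000+1.080000+0.648000=3.6480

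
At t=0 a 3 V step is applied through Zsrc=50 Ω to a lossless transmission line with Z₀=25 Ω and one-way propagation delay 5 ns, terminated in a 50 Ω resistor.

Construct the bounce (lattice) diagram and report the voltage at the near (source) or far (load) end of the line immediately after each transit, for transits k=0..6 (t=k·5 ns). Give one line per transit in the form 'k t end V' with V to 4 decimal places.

Γ_L=0.333333, Γ_S=0.333333; launch V₁=3·25/75=1.000000
k=0 src: V=1.0000
k=1 load: inc=1.000000, refl=1.000000·0.333333=0.3333; V=0.000000+1.000000+0.333333=1.3333
k=2 src: inc=0.333333, refl=0.333333·0.333333=0.1111; V=1.000000+0.333333+0.111111=1.4444
k=3 load: inc=0.111111, refl=0.111111·0.333333=0.0370; V=1.333333+0.111111+0.037037=1.4815
k=4 src: inc=0.037037, refl=0.037037·0.333333=0.0123; V=1.444444+0.037037+0.012346=1.4938
k=5 load: inc=0.012346, refl=0.012346·0.333333=0.0041; V=1.481481+0.012346+0.004115=1.4979
k=6 src: inc=0.004115, refl=0.004115·0.333333=0.0014; V=1.493827+0.004115+0.001372=1.4993

0 0 source 1.0000
1 5 load 1.3333
2 10 source 1.4444
3 15 load 1.4815
4 20 source 1.4938
5 25 load 1.4979
6 30 source 1.4993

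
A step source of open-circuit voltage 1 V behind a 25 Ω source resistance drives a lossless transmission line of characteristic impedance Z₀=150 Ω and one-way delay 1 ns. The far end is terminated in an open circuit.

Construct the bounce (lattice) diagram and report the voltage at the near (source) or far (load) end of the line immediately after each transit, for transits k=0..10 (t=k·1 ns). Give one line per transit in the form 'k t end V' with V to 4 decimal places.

Γ_L=1.000000, Γ_S=-0.714286; launch V₁=1·150/175=0.857143
k=0 src: V=0.8571
k=1 load: inc=0.857143, refl=0.857143·1.000000=0.8571; V=0.000000+0.857143+0.857143=1.7143
k=2 src: inc=0.857143, refl=0.857143·-0.714286=-0.6122; V=0.857143+0.857143+-0.612245=1.1020
k=3 load: inc=-0.612245, refl=-0.612245·1.000000=-0.6122; V=1.714286+-0.612245+-0.612245=0.4898
k=4 src: inc=-0.612245, refl=-0.612245·-0.714286=0.4373; V=1.102041+-0.612245+0.437318=0.9271
k=5 load: inc=0.437318, refl=0.437318·1.000000=0.4373; V=0.489796+0.437318+0.437318=1.3644
k=6 src: inc=0.437318, refl=0.437318·-0.714286=-0.3124; V=0.927114+0.437318+-0.312370=1.0521
k=7 load: inc=-0.312370, refl=-0.312370·1.000000=-0.3124; V=1.364431+-0.312370+-0.312370=0.7397
k=8 src: inc=-0.312370, refl=-0.312370·-0.714286=0.2231; V=1.052062+-0.312370+0.223121=0.9628
k=9 load: inc=0.223121, refl=0.223121·1.000000=0.2231; V=0.739692+0.223121+0.223121=1.1859
k=10 src: inc=0.223121, refl=0.223121·-0.714286=-0.1594; V=0.962813+0.223121+-0.159372=1.0266

0 0 source 0.8571
1 1 load 1.7143
2 2 source 1.1020
3 3 load 0.4898
4 4 source 0.9271
5 5 load 1.3644
6 6 source 1.0521
7 7 load 0.7397
8 8 source 0.9628
9 9 load 1.1859
10 10 source 1.0266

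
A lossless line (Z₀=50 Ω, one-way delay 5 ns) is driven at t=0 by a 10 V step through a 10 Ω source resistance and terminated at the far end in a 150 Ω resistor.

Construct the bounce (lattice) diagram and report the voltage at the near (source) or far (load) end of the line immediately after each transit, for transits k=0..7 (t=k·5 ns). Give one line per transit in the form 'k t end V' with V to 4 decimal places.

0 0 source 8.3333
1 5 load 12.5000
2 10 source 9.7222
3 15 load 8.3333
4 20 source 9.2593
5 25 load 9.7222
6 30 source 9.4136
7 35 load 9.2593

Γ_L=0.500000, Γ_S=-0.666667; launch V₁=10·50/60=8.333333
k=0 src: V=8.3333
k=1 load: inc=8.333333, refl=8.333333·0.500000=4.1667; V=0.000000+8.333333+4.166667=12.5000
k=2 src: inc=4.166667, refl=4.166667·-0.666667=-2.7778; V=8.333333+4.166667+-2.777778=9.7222
k=3 load: inc=-2.777778, refl=-2.777778·0.500000=-1.3889; V=12.500000+-2.777778+-1.388889=8.3333
k=4 src: inc=-1.388889, refl=-1.388889·-0.666667=0.9259; V=9.722222+-1.388889+0.925926=9.2593
k=5 load: inc=0.925926, refl=0.925926·0.500000=0.4630; V=8.333333+0.925926+0.462963=9.7222
k=6 src: inc=0.462963, refl=0.462963·-0.666667=-0.3086; V=9.259259+0.462963+-0.308642=9.4136
k=7 load: inc=-0.308642, refl=-0.308642·0.500000=-0.1543; V=9.722222+-0.308642+-0.154321=9.2593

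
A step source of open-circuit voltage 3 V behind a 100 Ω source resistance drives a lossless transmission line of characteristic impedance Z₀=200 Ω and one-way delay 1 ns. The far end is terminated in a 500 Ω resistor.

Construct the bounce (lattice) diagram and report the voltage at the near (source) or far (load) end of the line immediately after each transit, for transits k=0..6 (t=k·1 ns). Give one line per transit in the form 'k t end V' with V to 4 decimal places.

Γ_L=0.428571, Γ_S=-0.333333; launch V₁=3·200/300=2.000000
k=0 src: V=2.0000
k=1 load: inc=2.000000, refl=2.000000·0.428571=0.8571; V=0.000000+2.000000+0.857143=2.8571
k=2 src: inc=0.857143, refl=0.857143·-0.333333=-0.2857; V=2.000000+0.857143+-0.285714=2.5714
k=3 load: inc=-0.285714, refl=-0.285714·0.428571=-0.1224; V=2.857143+-0.285714+-0.122449=2.4490
k=4 src: inc=-0.122449, refl=-0.122449·-0.333333=0.0408; V=2.571429+-0.122449+0.040816=2.4898
k=5 load: inc=0.040816, refl=0.040816·0.428571=0.0175; V=2.448980+0.040816+0.017493=2.5073
k=6 src: inc=0.017493, refl=0.017493·-0.333333=-0.0058; V=2.489796+0.017493+-0.005831=2.5015

0 0 source 2.0000
1 1 load 2.8571
2 2 source 2.5714
3 3 load 2.4490
4 4 source 2.4898
5 5 load 2.5073
6 6 source 2.5015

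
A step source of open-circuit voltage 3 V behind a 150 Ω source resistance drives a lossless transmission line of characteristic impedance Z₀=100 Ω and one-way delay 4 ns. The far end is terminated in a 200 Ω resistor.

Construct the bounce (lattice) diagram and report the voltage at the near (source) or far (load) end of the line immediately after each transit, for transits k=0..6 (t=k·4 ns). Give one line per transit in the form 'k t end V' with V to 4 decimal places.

0 0 source 1.2000
1 4 load 1.6000
2 8 source 1.6800
3 12 load 1.7067
4 16 source 1.7120
5 20 load 1.7138
6 24 source 1.7141

Γ_L=0.333333, Γ_S=0.200000; launch V₁=3·100/250=1.200000
k=0 src: V=1.2000
k=1 load: inc=1.200000, refl=1.200000·0.333333=0.4000; V=0.000000+1.200000+0.400000=1.6000
k=2 src: inc=0.400000, refl=0.400000·0.200000=0.0800; V=1.200000+0.400000+0.080000=1.6800
k=3 load: inc=0.080000, refl=0.080000·0.333333=0.0267; V=1.600000+0.080000+0.026667=1.7067
k=4 src: inc=0.026667, refl=0.026667·0.200000=0.0053; V=1.680000+0.026667+0.005333=1.7120
k=5 load: inc=0.005333, refl=0.005333·0.333333=0.0018; V=1.706667+0.005333+0.001778=1.7138
k=6 src: inc=0.001778, refl=0.001778·0.200000=0.0004; V=1.712000+0.001778+0.000356=1.7141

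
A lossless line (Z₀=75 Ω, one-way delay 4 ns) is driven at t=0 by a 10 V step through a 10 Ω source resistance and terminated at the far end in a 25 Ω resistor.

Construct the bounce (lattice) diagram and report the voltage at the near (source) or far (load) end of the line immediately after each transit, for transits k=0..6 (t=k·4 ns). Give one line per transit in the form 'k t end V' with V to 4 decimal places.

Γ_L=-0.500000, Γ_S=-0.764706; launch V₁=10·75/85=8.823529
k=0 src: V=8.8235
k=1 load: inc=8.823529, refl=8.823529·-0.500000=-4.4118; V=0.000000+8.823529+-4.411765=4.4118
k=2 src: inc=-4.411765, refl=-4.411765·-0.764706=3.3737; V=8.823529+-4.411765+3.373702=7.7855
k=3 load: inc=3.373702, refl=3.373702·-0.500000=-1.6869; V=4.411765+3.373702+-1.686851=6.0986
k=4 src: inc=-1.686851, refl=-1.686851·-0.764706=1.2899; V=7.785467+-1.686851+1.289945=7.3886
k=5 load: inc=1.289945, refl=1.289945·-0.500000=-0.6450; V=6.098616+1.289945+-0.644973=6.7436
k=6 src: inc=-0.644973, refl=-0.644973·-0.764706=0.4932; V=7.388561+-0.644973+0.493214=7.2368

0 0 source 8.8235
1 4 load 4.4118
2 8 source 7.7855
3 12 load 6.0986
4 16 source 7.3886
5 20 load 6.7436
6 24 source 7.2368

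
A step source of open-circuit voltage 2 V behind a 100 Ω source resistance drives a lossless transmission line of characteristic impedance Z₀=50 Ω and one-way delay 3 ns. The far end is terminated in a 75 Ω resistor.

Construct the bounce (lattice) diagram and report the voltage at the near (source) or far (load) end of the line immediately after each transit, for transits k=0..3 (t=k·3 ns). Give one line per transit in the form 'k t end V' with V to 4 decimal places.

Γ_L=0.200000, Γ_S=0.333333; launch V₁=2·50/150=0.666667
k=0 src: V=0.6667
k=1 load: inc=0.666667, refl=0.666667·0.200000=0.1333; V=0.000000+0.666667+0.133333=0.8000
k=2 src: inc=0.133333, refl=0.133333·0.333333=0.0444; V=0.666667+0.133333+0.044444=0.8444
k=3 load: inc=0.044444, refl=0.044444·0.200000=0.0089; V=0.800000+0.044444+0.008889=0.8533

0 0 source 0.6667
1 3 load 0.8000
2 6 source 0.8444
3 9 load 0.8533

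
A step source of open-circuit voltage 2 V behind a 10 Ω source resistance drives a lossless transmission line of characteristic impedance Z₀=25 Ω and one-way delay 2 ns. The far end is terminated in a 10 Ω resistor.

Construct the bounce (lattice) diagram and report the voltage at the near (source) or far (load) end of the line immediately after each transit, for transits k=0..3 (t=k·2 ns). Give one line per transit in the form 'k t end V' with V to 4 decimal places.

Γ_L=-0.428571, Γ_S=-0.428571; launch V₁=2·25/35=1.428571
k=0 src: V=1.4286
k=1 load: inc=1.428571, refl=1.428571·-0.428571=-0.6122; V=0.000000+1.428571+-0.612245=0.8163
k=2 src: inc=-0.612245, refl=-0.612245·-0.428571=0.2624; V=1.428571+-0.612245+0.262391=1.0787
k=3 load: inc=0.262391, refl=0.262391·-0.428571=-0.1125; V=0.816327+0.262391+-0.112453=0.9663

0 0 source 1.4286
1 2 load 0.8163
2 4 source 1.0787
3 6 load 0.9663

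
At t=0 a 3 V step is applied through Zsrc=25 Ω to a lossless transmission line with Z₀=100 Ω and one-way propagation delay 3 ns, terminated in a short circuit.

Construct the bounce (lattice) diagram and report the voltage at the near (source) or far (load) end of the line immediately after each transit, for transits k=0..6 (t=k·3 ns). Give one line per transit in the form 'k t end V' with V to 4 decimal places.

Γ_L=-1.000000, Γ_S=-0.600000; launch V₁=3·100/125=2.400000
k=0 src: V=2.4000
k=1 load: inc=2.400000, refl=2.400000·-1.000000=-2.4000; V=0.000000+2.400000+-2.400000=0.0000
k=2 src: inc=-2.400000, refl=-2.400000·-0.600000=1.4400; V=2.400000+-2.400000+1.440000=1.4400
k=3 load: inc=1.440000, refl=1.440000·-1.000000=-1.4400; V=0.000000+1.440000+-1.440000=0.0000
k=4 src: inc=-1.440000, refl=-1.440000·-0.600000=0.8640; V=1.440000+-1.440000+0.864000=0.8640
k=5 load: inc=0.864000, refl=0.864000·-1.000000=-0.8640; V=0.000000+0.864000+-0.864000=0.0000
k=6 src: inc=-0.864000, refl=-0.864000·-0.600000=0.5184; V=0.864000+-0.864000+0.518400=0.5184

0 0 source 2.4000
1 3 load 0.0000
2 6 source 1.4400
3 9 load 0.0000
4 12 source 0.8640
5 15 load 0.0000
6 18 source 0.5184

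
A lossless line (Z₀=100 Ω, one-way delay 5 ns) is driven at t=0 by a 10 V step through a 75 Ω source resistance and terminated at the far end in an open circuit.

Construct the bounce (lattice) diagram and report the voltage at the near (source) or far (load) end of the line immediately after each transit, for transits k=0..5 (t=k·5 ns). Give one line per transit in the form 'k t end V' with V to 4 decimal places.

0 0 source 5.7143
1 5 load 11.4286
2 10 source 10.6122
3 15 load 9.7959
4 20 source 9.9125
5 25 load 10.0292

Γ_L=1.000000, Γ_S=-0.142857; launch V₁=10·100/175=5.714286
k=0 src: V=5.7143
k=1 load: inc=5.714286, refl=5.714286·1.000000=5.7143; V=0.000000+5.714286+5.714286=11.4286
k=2 src: inc=5.714286, refl=5.714286·-0.142857=-0.8163; V=5.714286+5.714286+-0.816327=10.6122
k=3 load: inc=-0.816327, refl=-0.816327·1.000000=-0.8163; V=11.428571+-0.816327+-0.816327=9.7959
k=4 src: inc=-0.816327, refl=-0.816327·-0.142857=0.1166; V=10.612245+-0.816327+0.116618=9.9125
k=5 load: inc=0.116618, refl=0.116618·1.000000=0.1166; V=9.795918+0.116618+0.116618=10.0292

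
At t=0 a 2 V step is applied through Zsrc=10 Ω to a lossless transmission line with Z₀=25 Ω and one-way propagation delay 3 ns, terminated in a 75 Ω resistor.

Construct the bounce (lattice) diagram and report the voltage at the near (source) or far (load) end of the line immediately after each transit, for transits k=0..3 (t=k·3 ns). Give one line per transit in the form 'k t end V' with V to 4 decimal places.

Γ_L=0.500000, Γ_S=-0.428571; launch V₁=2·25/35=1.428571
k=0 src: V=1.4286
k=1 load: inc=1.428571, refl=1.428571·0.500000=0.7143; V=0.000000+1.428571+0.714286=2.1429
k=2 src: inc=0.714286, refl=0.714286·-0.428571=-0.3061; V=1.428571+0.714286+-0.306122=1.8367
k=3 load: inc=-0.306122, refl=-0.306122·0.500000=-0.1531; V=2.142857+-0.306122+-0.153061=1.6837

0 0 source 1.4286
1 3 load 2.1429
2 6 source 1.8367
3 9 load 1.6837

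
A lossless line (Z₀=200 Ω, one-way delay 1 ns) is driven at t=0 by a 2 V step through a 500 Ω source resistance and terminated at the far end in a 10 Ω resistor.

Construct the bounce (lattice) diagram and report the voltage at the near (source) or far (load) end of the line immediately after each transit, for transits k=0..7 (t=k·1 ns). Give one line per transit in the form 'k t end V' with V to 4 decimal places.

Γ_L=-0.904762, Γ_S=0.428571; launch V₁=2·200/700=0.571429
k=0 src: V=0.5714
k=1 load: inc=0.571429, refl=0.571429·-0.904762=-0.5170; V=0.000000+0.571429+-0.517007=0.0544
k=2 src: inc=-0.517007, refl=-0.517007·0.428571=-0.2216; V=0.571429+-0.517007+-0.221574=-0.1672
k=3 load: inc=-0.221574, refl=-0.221574·-0.904762=0.2005; V=0.054422+-0.221574+0.200472=0.0333
k=4 src: inc=0.200472, refl=0.200472·0.428571=0.0859; V=-0.167153+0.200472+0.085917=0.1192
k=5 load: inc=0.085917, refl=0.085917·-0.904762=-0.0777; V=0.033319+0.085917+-0.077734=0.0415
k=6 src: inc=-0.077734, refl=-0.077734·0.428571=-0.0333; V=0.119236+-0.077734+-0.033315=0.0082
k=7 load: inc=-0.033315, refl=-0.033315·-0.904762=0.0301; V=0.041502+-0.033315+0.030142=0.0383

0 0 source 0.5714
1 1 load 0.0544
2 2 source -0.1672
3 3 load 0.0333
4 4 source 0.1192
5 5 load 0.0415
6 6 source 0.0082
7 7 load 0.0383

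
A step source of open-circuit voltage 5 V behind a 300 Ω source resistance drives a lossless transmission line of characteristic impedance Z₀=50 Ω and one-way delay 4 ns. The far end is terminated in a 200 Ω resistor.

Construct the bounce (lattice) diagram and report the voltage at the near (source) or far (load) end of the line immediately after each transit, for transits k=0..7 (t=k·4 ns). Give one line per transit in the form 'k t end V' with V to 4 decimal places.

Γ_L=0.600000, Γ_S=0.714286; launch V₁=5·50/350=0.714286
k=0 src: V=0.7143
k=1 load: inc=0.714286, refl=0.714286·0.600000=0.4286; V=0.000000+0.714286+0.428571=1.1429
k=2 src: inc=0.428571, refl=0.428571·0.714286=0.3061; V=0.714286+0.428571+0.306122=1.4490
k=3 load: inc=0.306122, refl=0.306122·0.600000=0.1837; V=1.142857+0.306122+0.183673=1.6327
k=4 src: inc=0.183673, refl=0.183673·0.714286=0.1312; V=1.448980+0.183673+0.131195=1.7638
k=5 load: inc=0.131195, refl=0.131195·0.600000=0.0787; V=1.632653+0.131195+0.078717=1.8426
k=6 src: inc=0.078717, refl=0.078717·0.714286=0.0562; V=1.763848+0.078717+0.056227=1.8988
k=7 load: inc=0.056227, refl=0.056227·0.600000=0.0337; V=1.842566+0.056227+0.033736=1.9325

0 0 source 0.7143
1 4 load 1.1429
2 8 source 1.4490
3 12 load 1.6327
4 16 source 1.7638
5 20 load 1.8426
6 24 source 1.8988
7 28 load 1.9325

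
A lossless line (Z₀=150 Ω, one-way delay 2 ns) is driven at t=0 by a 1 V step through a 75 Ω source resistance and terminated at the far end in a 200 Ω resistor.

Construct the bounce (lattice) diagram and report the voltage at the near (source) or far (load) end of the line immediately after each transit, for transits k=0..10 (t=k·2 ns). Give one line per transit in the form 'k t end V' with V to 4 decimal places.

Γ_L=0.142857, Γ_S=-0.333333; launch V₁=1·150/225=0.666667
k=0 src: V=0.6667
k=1 load: inc=0.666667, refl=0.666667·0.142857=0.0952; V=0.000000+0.666667+0.095238=0.7619
k=2 src: inc=0.095238, refl=0.095238·-0.333333=-0.0317; V=0.666667+0.095238+-0.031746=0.7302
k=3 load: inc=-0.031746, refl=-0.031746·0.142857=-0.0045; V=0.761905+-0.031746+-0.004535=0.7256
k=4 src: inc=-0.004535, refl=-0.004535·-0.333333=0.0015; V=0.730159+-0.004535+0.001512=0.7271
k=5 load: inc=0.001512, refl=0.001512·0.142857=0.0002; V=0.725624+0.001512+0.000216=0.7274
k=6 src: inc=0.000216, refl=0.000216·-0.333333=-0.0001; V=0.727135+0.000216+-0.000072=0.7273
k=7 load: inc=-0.000072, refl=-0.000072·0.142857=-0.0000; V=0.727351+-0.000072+-0.000010=0.7273
k=8 src: inc=-0.000010, refl=-0.000010·-0.333333=0.0000; V=0.727279+-0.000010+0.000003=0.7273
k=9 load: inc=0.000003, refl=0.000003·0.142857=0.0000; V=0.727269+0.000003+0.000000=0.7273
k=10 src: inc=0.000000, refl=0.000000·-0.333333=-0.0000; V=0.727272+0.000000+-0.000000=0.7273

0 0 source 0.6667
1 2 load 0.7619
2 4 source 0.7302
3 6 load 0.7256
4 8 source 0.7271
5 10 load 0.7274
6 12 source 0.7273
7 14 load 0.7273
8 16 source 0.7273
9 18 load 0.7273
10 20 source 0.7273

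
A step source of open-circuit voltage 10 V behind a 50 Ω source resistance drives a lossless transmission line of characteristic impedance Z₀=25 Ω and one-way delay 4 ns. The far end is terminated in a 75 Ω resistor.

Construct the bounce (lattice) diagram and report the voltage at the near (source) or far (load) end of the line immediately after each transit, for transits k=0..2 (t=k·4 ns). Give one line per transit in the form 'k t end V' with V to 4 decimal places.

Γ_L=0.500000, Γ_S=0.333333; launch V₁=10·25/75=3.333333
k=0 src: V=3.3333
k=1 load: inc=3.333333, refl=3.333333·0.500000=1.6667; V=0.000000+3.333333+1.666667=5.0000
k=2 src: inc=1.666667, refl=1.666667·0.333333=0.5556; V=3.333333+1.666667+0.555556=5.5556

0 0 source 3.3333
1 4 load 5.0000
2 8 source 5.5556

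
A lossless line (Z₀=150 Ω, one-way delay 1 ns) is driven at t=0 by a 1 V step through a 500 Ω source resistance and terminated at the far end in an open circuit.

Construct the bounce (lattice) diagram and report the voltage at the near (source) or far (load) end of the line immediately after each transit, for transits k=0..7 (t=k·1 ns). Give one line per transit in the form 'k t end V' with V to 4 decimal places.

Γ_L=1.000000, Γ_S=0.538462; launch V₁=1·150/650=0.230769
k=0 src: V=0.2308
k=1 load: inc=0.230769, refl=0.230769·1.000000=0.2308; V=0.000000+0.230769+0.230769=0.4615
k=2 src: inc=0.230769, refl=0.230769·0.538462=0.1243; V=0.230769+0.230769+0.124260=0.5858
k=3 load: inc=0.124260, refl=0.124260·1.000000=0.1243; V=0.461538+0.124260+0.124260=0.7101
k=4 src: inc=0.124260, refl=0.124260·0.538462=0.0669; V=0.585799+0.124260+0.066909=0.7770
k=5 load: inc=0.066909, refl=0.066909·1.000000=0.0669; V=0.710059+0.066909+0.066909=0.8439
k=6 src: inc=0.066909, refl=0.066909·0.538462=0.0360; V=0.776969+0.066909+0.036028=0.8799
k=7 load: inc=0.036028, refl=0.036028·1.000000=0.0360; V=0.843878+0.036028+0.036028=0.9159

0 0 source 0.2308
1 1 load 0.4615
2 2 source 0.5858
3 3 load 0.7101
4 4 source 0.7770
5 5 load 0.8439
6 6 source 0.8799
7 7 load 0.9159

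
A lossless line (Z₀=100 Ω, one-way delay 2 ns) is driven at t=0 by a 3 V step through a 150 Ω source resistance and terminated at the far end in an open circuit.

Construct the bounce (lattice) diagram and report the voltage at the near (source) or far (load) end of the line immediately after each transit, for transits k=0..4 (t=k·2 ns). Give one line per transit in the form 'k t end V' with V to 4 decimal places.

Γ_L=1.000000, Γ_S=0.200000; launch V₁=3·100/250=1.200000
k=0 src: V=1.2000
k=1 load: inc=1.200000, refl=1.200000·1.000000=1.2000; V=0.000000+1.200000+1.200000=2.4000
k=2 src: inc=1.200000, refl=1.200000·0.200000=0.2400; V=1.200000+1.200000+0.240000=2.6400
k=3 load: inc=0.240000, refl=0.240000·1.000000=0.2400; V=2.400000+0.240000+0.240000=2.8800
k=4 src: inc=0.240000, refl=0.240000·0.200000=0.0480; V=2.640000+0.240000+0.048000=2.9280

0 0 source 1.2000
1 2 load 2.4000
2 4 source 2.6400
3 6 load 2.8800
4 8 source 2.9280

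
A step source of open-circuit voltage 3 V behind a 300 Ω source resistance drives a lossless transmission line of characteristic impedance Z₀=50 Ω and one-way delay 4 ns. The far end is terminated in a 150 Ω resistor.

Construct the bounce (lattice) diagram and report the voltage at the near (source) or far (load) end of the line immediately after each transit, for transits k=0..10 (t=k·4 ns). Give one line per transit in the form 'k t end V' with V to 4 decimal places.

Γ_L=0.500000, Γ_S=0.714286; launch V₁=3·50/350=0.428571
k=0 src: V=0.4286
k=1 load: inc=0.428571, refl=0.428571·0.500000=0.2143; V=0.000000+0.428571+0.214286=0.6429
k=2 src: inc=0.214286, refl=0.214286·0.714286=0.1531; V=0.428571+0.214286+0.153061=0.7959
k=3 load: inc=0.153061, refl=0.153061·0.500000=0.0765; V=0.642857+0.153061+0.076531=0.8724
k=4 src: inc=0.076531, refl=0.076531·0.714286=0.0547; V=0.795918+0.076531+0.054665=0.9271
k=5 load: inc=0.054665, refl=0.054665·0.500000=0.0273; V=0.872449+0.054665+0.027332=0.9544
k=6 src: inc=0.027332, refl=0.027332·0.714286=0.0195; V=0.927114+0.027332+0.019523=0.9740
k=7 load: inc=0.019523, refl=0.019523·0.500000=0.0098; V=0.954446+0.019523+0.009762=0.9837
k=8 src: inc=0.009762, refl=0.009762·0.714286=0.0070; V=0.973969+0.009762+0.006973=0.9907
k=9 load: inc=0.006973, refl=0.006973·0.500000=0.0035; V=0.983731+0.006973+0.003486=0.9942
k=10 src: inc=0.003486, refl=0.003486·0.714286=0.0025; V=0.990703+0.003486+0.002490=0.9967

0 0 source 0.4286
1 4 load 0.6429
2 8 source 0.7959
3 12 load 0.8724
4 16 source 0.9271
5 20 load 0.9544
6 24 source 0.9740
7 28 load 0.9837
8 32 source 0.9907
9 36 load 0.9942
10 40 source 0.9967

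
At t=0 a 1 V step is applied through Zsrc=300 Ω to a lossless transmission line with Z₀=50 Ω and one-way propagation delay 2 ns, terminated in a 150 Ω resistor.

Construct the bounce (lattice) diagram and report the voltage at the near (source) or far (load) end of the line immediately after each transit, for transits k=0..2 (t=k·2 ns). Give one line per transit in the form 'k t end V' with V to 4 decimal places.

0 0 source 0.1429
1 2 load 0.2143
2 4 source 0.2653

Γ_L=0.500000, Γ_S=0.714286; launch V₁=1·50/350=0.142857
k=0 src: V=0.1429
k=1 load: inc=0.142857, refl=0.142857·0.500000=0.0714; V=0.000000+0.142857+0.071429=0.2143
k=2 src: inc=0.071429, refl=0.071429·0.714286=0.0510; V=0.142857+0.071429+0.051020=0.2653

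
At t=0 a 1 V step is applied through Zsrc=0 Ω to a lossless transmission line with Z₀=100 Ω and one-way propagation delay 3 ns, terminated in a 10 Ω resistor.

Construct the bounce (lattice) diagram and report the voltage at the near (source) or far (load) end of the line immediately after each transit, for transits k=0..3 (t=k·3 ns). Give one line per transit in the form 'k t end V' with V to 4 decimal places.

Γ_L=-0.818182, Γ_S=-1.000000; launch V₁=1·100/100=1.000000
k=0 src: V=1.0000
k=1 load: inc=1.000000, refl=1.000000·-0.818182=-0.8182; V=0.000000+1.000000+-0.818182=0.1818
k=2 src: inc=-0.818182, refl=-0.818182·-1.000000=0.8182; V=1.000000+-0.818182+0.818182=1.0000
k=3 load: inc=0.818182, refl=0.818182·-0.818182=-0.6694; V=0.181818+0.818182+-0.669421=0.3306

0 0 source 1.0000
1 3 load 0.1818
2 6 source 1.0000
3 9 load 0.3306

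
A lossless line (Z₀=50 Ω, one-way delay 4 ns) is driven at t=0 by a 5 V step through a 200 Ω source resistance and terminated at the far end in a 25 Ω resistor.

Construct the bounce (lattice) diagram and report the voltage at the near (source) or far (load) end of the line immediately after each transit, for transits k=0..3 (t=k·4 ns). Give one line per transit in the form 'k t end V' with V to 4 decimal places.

Γ_L=-0.333333, Γ_S=0.600000; launch V₁=5·50/250=1.000000
k=0 src: V=1.0000
k=1 load: inc=1.000000, refl=1.000000·-0.333333=-0.3333; V=0.000000+1.000000+-0.333333=0.6667
k=2 src: inc=-0.333333, refl=-0.333333·0.600000=-0.2000; V=1.000000+-0.333333+-0.200000=0.4667
k=3 load: inc=-0.200000, refl=-0.200000·-0.333333=0.0667; V=0.666667+-0.200000+0.066667=0.5333

0 0 source 1.0000
1 4 load 0.6667
2 8 source 0.4667
3 12 load 0.5333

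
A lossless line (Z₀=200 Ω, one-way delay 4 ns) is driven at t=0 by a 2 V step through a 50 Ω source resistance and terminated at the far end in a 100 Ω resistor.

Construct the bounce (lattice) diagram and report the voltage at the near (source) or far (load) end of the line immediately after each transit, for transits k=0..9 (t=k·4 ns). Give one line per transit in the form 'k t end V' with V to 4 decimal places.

0 0 source 1.6000
1 4 load 1.0667
2 8 source 1.3867
3 12 load 1.2800
4 16 source 1.3440
5 20 load 1.3227
6 24 source 1.3355
7 28 load 1.3312
8 32 source 1.3338
9 36 load 1.3329

Γ_L=-0.333333, Γ_S=-0.600000; launch V₁=2·200/250=1.600000
k=0 src: V=1.6000
k=1 load: inc=1.600000, refl=1.600000·-0.333333=-0.5333; V=0.000000+1.600000+-0.533333=1.0667
k=2 src: inc=-0.533333, refl=-0.533333·-0.600000=0.3200; V=1.600000+-0.533333+0.320000=1.3867
k=3 load: inc=0.320000, refl=0.320000·-0.333333=-0.1067; V=1.066667+0.320000+-0.106667=1.2800
k=4 src: inc=-0.106667, refl=-0.106667·-0.600000=0.0640; V=1.386667+-0.106667+0.064000=1.3440
k=5 load: inc=0.064000, refl=0.064000·-0.333333=-0.0213; V=1.280000+0.064000+-0.021333=1.3227
k=6 src: inc=-0.021333, refl=-0.021333·-0.600000=0.0128; V=1.344000+-0.021333+0.012800=1.3355
k=7 load: inc=0.012800, refl=0.012800·-0.333333=-0.0043; V=1.322667+0.012800+-0.004267=1.3312
k=8 src: inc=-0.004267, refl=-0.004267·-0.600000=0.0026; V=1.335467+-0.004267+0.002560=1.3338
k=9 load: inc=0.002560, refl=0.002560·-0.333333=-0.0009; V=1.331200+0.002560+-0.000853=1.3329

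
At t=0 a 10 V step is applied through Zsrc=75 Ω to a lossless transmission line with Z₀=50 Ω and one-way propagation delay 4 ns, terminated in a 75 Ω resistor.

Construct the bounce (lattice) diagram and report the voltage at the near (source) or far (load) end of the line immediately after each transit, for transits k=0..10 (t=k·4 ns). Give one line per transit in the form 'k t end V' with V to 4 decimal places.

0 0 source 4.0000
1 4 load 4.8000
2 8 source 4.9600
3 12 load 4.9920
4 16 source 4.9984
5 20 load 4.9997
6 24 source 4.9999
7 28 load 5.0000
8 32 source 5.0000
9 36 load 5.0000
10 40 source 5.0000

Γ_L=0.200000, Γ_S=0.200000; launch V₁=10·50/125=4.000000
k=0 src: V=4.0000
k=1 load: inc=4.000000, refl=4.000000·0.200000=0.8000; V=0.000000+4.000000+0.800000=4.8000
k=2 src: inc=0.800000, refl=0.800000·0.200000=0.1600; V=4.000000+0.800000+0.160000=4.9600
k=3 load: inc=0.160000, refl=0.160000·0.200000=0.0320; V=4.800000+0.160000+0.032000=4.9920
k=4 src: inc=0.032000, refl=0.032000·0.200000=0.0064; V=4.960000+0.032000+0.006400=4.9984
k=5 load: inc=0.006400, refl=0.006400·0.200000=0.0013; V=4.992000+0.006400+0.001280=4.9997
k=6 src: inc=0.001280, refl=0.001280·0.200000=0.0003; V=4.998400+0.001280+0.000256=4.9999
k=7 load: inc=0.000256, refl=0.000256·0.200000=0.0001; V=4.999680+0.000256+0.000051=5.0000
k=8 src: inc=0.000051, refl=0.000051·0.200000=0.0000; V=4.999936+0.000051+0.000010=5.0000
k=9 load: inc=0.000010, refl=0.000010·0.200000=0.0000; V=4.999987+0.000010+0.000002=5.0000
k=10 src: inc=0.000002, refl=0.000002·0.200000=0.0000; V=4.999997+0.000002+0.000000=5.0000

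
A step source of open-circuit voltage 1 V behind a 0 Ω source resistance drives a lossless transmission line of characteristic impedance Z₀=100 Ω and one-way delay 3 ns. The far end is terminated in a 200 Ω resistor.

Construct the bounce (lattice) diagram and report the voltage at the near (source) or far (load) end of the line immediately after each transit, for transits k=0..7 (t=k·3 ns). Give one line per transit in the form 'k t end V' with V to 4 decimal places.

0 0 source 1.0000
1 3 load 1.3333
2 6 source 1.0000
3 9 load 0.8889
4 12 source 1.0000
5 15 load 1.0370
6 18 source 1.0000
7 21 load 0.9877

Γ_L=0.333333, Γ_S=-1.000000; launch V₁=1·100/100=1.000000
k=0 src: V=1.0000
k=1 load: inc=1.000000, refl=1.000000·0.333333=0.3333; V=0.000000+1.000000+0.333333=1.3333
k=2 src: inc=0.333333, refl=0.333333·-1.000000=-0.3333; V=1.000000+0.333333+-0.333333=1.0000
k=3 load: inc=-0.333333, refl=-0.333333·0.333333=-0.1111; V=1.333333+-0.333333+-0.111111=0.8889
k=4 src: inc=-0.111111, refl=-0.111111·-1.000000=0.1111; V=1.000000+-0.111111+0.111111=1.0000
k=5 load: inc=0.111111, refl=0.111111·0.333333=0.0370; V=0.888889+0.111111+0.037037=1.0370
k=6 src: inc=0.037037, refl=0.037037·-1.000000=-0.0370; V=1.000000+0.037037+-0.037037=1.0000
k=7 load: inc=-0.037037, refl=-0.037037·0.333333=-0.0123; V=1.037037+-0.037037+-0.012346=0.9877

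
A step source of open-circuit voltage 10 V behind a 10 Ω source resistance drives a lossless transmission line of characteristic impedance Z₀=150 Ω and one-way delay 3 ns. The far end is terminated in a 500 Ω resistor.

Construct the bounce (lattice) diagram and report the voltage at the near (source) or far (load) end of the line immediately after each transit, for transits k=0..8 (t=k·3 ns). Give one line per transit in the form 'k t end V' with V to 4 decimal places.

0 0 source 9.3750
1 3 load 14.4231
2 6 source 10.0060
3 9 load 7.6276
4 12 source 9.7087
5 15 load 10.8293
6 18 source 9.8488
7 21 load 9.3208
8 24 source 9.7828

Γ_L=0.538462, Γ_S=-0.875000; launch V₁=10·150/160=9.375000
k=0 src: V=9.3750
k=1 load: inc=9.375000, refl=9.375000·0.538462=5.0481; V=0.000000+9.375000+5.048077=14.4231
k=2 src: inc=5.048077, refl=5.048077·-0.875000=-4.4171; V=9.375000+5.048077+-4.417067=10.0060
k=3 load: inc=-4.417067, refl=-4.417067·0.538462=-2.3784; V=14.423077+-4.417067+-2.378421=7.6276
k=4 src: inc=-2.378421, refl=-2.378421·-0.875000=2.0811; V=10.006010+-2.378421+2.081118=9.7087
k=5 load: inc=2.081118, refl=2.081118·0.538462=1.1206; V=7.627589+2.081118+1.120602=10.8293
k=6 src: inc=1.120602, refl=1.120602·-0.875000=-0.9805; V=9.708707+1.120602+-0.980527=9.8488
k=7 load: inc=-0.980527, refl=-0.980527·0.538462=-0.5280; V=10.829309+-0.980527+-0.527976=9.3208
k=8 src: inc=-0.527976, refl=-0.527976·-0.875000=0.4620; V=9.848782+-0.527976+0.461979=9.7828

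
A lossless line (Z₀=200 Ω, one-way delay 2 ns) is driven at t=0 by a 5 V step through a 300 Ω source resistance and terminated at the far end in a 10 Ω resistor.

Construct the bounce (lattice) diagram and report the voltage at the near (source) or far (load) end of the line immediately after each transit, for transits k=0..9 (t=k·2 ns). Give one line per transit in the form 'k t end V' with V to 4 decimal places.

Γ_L=-0.904762, Γ_S=0.200000; launch V₁=5·200/500=2.000000
k=0 src: V=2.0000
k=1 load: inc=2.000000, refl=2.000000·-0.904762=-1.8095; V=0.000000+2.000000+-1.809524=0.1905
k=2 src: inc=-1.809524, refl=-1.809524·0.200000=-0.3619; V=2.000000+-1.809524+-0.361905=-0.1714
k=3 load: inc=-0.361905, refl=-0.361905·-0.904762=0.3274; V=0.190476+-0.361905+0.327438=0.1560
k=4 src: inc=0.327438, refl=0.327438·0.200000=0.0655; V=-0.171429+0.327438+0.065488=0.2215
k=5 load: inc=0.065488, refl=0.065488·-0.904762=-0.0593; V=0.156009+0.065488+-0.059251=0.1622
k=6 src: inc=-0.059251, refl=-0.059251·0.200000=-0.0119; V=0.221497+-0.059251+-0.011850=0.1504
k=7 load: inc=-0.011850, refl=-0.011850·-0.904762=0.0107; V=0.162246+-0.011850+0.010722=0.1611
k=8 src: inc=0.010722, refl=0.010722·0.200000=0.0021; V=0.150396+0.010722+0.002144=0.1633
k=9 load: inc=0.002144, refl=0.002144·-0.904762=-0.0019; V=0.161117+0.002144+-0.001940=0.1613

0 0 source 2.0000
1 2 load 0.1905
2 4 source -0.1714
3 6 load 0.1560
4 8 source 0.2215
5 10 load 0.1622
6 12 source 0.1504
7 14 load 0.1611
8 16 source 0.1633
9 18 load 0.1613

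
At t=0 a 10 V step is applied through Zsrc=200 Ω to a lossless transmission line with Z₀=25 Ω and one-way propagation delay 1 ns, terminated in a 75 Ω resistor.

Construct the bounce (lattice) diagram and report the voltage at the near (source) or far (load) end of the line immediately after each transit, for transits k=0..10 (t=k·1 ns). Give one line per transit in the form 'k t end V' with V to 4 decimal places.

Γ_L=0.500000, Γ_S=0.777778; launch V₁=10·25/225=1.111111
k=0 src: V=1.1111
k=1 load: inc=1.111111, refl=1.111111·0.500000=0.5556; V=0.000000+1.111111+0.555556=1.6667
k=2 src: inc=0.555556, refl=0.555556·0.777778=0.4321; V=1.111111+0.555556+0.432099=2.0988
k=3 load: inc=0.432099, refl=0.432099·0.500000=0.2160; V=1.666667+0.432099+0.216049=2.3148
k=4 src: inc=0.216049, refl=0.216049·0.777778=0.1680; V=2.098765+0.216049+0.168038=2.4829
k=5 load: inc=0.168038, refl=0.168038·0.500000=0.0840; V=2.314815+0.168038+0.084019=2.5669
k=6 src: inc=0.084019, refl=0.084019·0.777778=0.0653; V=2.482853+0.084019+0.065348=2.6322
k=7 load: inc=0.065348, refl=0.065348·0.500000=0.0327; V=2.566872+0.065348+0.032674=2.6649
k=8 src: inc=0.032674, refl=0.032674·0.777778=0.0254; V=2.632221+0.032674+0.025413=2.6903
k=9 load: inc=0.025413, refl=0.025413·0.500000=0.0127; V=2.664895+0.025413+0.012707=2.7030
k=10 src: inc=0.012707, refl=0.012707·0.777778=0.0099; V=2.690308+0.012707+0.009883=2.7129

0 0 source 1.1111
1 1 load 1.6667
2 2 source 2.0988
3 3 load 2.3148
4 4 source 2.4829
5 5 load 2.5669
6 6 source 2.6322
7 7 load 2.6649
8 8 source 2.6903
9 9 load 2.7030
10 10 source 2.7129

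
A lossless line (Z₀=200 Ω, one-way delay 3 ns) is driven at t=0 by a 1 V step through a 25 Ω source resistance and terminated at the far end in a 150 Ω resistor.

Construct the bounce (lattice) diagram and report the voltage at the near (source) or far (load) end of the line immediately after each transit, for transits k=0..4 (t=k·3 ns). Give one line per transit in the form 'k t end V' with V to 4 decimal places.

0 0 source 0.8889
1 3 load 0.7619
2 6 source 0.8607
3 9 load 0.8466
4 12 source 0.8575

Γ_L=-0.142857, Γ_S=-0.777778; launch V₁=1·200/225=0.888889
k=0 src: V=0.8889
k=1 load: inc=0.888889, refl=0.888889·-0.142857=-0.1270; V=0.000000+0.888889+-0.126984=0.7619
k=2 src: inc=-0.126984, refl=-0.126984·-0.777778=0.0988; V=0.888889+-0.126984+0.098765=0.8607
k=3 load: inc=0.098765, refl=0.098765·-0.142857=-0.0141; V=0.761905+0.098765+-0.014109=0.8466
k=4 src: inc=-0.014109, refl=-0.014109·-0.777778=0.0110; V=0.860670+-0.014109+0.010974=0.8575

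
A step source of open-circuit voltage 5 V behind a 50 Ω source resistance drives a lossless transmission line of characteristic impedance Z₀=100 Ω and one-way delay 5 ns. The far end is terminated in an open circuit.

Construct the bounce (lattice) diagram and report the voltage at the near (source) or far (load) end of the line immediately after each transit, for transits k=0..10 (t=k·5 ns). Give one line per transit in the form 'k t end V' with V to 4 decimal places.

Γ_L=1.000000, Γ_S=-0.333333; launch V₁=5·100/150=3.333333
k=0 src: V=3.3333
k=1 load: inc=3.333333, refl=3.333333·1.000000=3.3333; V=0.000000+3.333333+3.333333=6.6667
k=2 src: inc=3.333333, refl=3.333333·-0.333333=-1.1111; V=3.333333+3.333333+-1.111111=5.5556
k=3 load: inc=-1.111111, refl=-1.111111·1.000000=-1.1111; V=6.666667+-1.111111+-1.111111=4.4444
k=4 src: inc=-1.111111, refl=-1.111111·-0.333333=0.3704; V=5.555556+-1.111111+0.370370=4.8148
k=5 load: inc=0.370370, refl=0.370370·1.000000=0.3704; V=4.444444+0.370370+0.370370=5.1852
k=6 src: inc=0.370370, refl=0.370370·-0.333333=-0.1235; V=4.814815+0.370370+-0.123457=5.0617
k=7 load: inc=-0.123457, refl=-0.123457·1.000000=-0.1235; V=5.185185+-0.123457+-0.123457=4.9383
k=8 src: inc=-0.123457, refl=-0.123457·-0.333333=0.0412; V=5.061728+-0.123457+0.041152=4.9794
k=9 load: inc=0.041152, refl=0.041152·1.000000=0.0412; V=4.938272+0.041152+0.041152=5.0206
k=10 src: inc=0.041152, refl=0.041152·-0.333333=-0.0137; V=4.979424+0.041152+-0.013717=5.0069

0 0 source 3.3333
1 5 load 6.6667
2 10 source 5.5556
3 15 load 4.4444
4 20 source 4.8148
5 25 load 5.1852
6 30 source 5.0617
7 35 load 4.9383
8 40 source 4.9794
9 45 load 5.0206
10 50 source 5.0069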